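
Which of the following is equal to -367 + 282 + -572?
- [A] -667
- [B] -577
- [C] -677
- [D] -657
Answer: D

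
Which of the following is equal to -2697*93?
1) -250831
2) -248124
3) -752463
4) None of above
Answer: 4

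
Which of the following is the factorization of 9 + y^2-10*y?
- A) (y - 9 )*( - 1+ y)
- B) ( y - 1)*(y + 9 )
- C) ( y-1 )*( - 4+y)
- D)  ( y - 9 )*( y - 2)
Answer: A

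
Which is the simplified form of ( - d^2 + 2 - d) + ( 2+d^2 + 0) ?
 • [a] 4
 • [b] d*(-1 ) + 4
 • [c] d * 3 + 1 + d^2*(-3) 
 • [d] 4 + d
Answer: b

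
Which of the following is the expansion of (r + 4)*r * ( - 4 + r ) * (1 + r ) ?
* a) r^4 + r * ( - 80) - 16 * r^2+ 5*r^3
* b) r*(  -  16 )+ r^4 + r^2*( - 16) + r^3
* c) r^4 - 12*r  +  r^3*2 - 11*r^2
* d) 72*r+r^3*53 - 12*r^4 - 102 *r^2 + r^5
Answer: b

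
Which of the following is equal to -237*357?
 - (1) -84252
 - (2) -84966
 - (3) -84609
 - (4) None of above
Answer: 3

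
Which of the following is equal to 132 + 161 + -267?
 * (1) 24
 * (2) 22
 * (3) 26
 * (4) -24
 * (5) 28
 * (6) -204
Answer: 3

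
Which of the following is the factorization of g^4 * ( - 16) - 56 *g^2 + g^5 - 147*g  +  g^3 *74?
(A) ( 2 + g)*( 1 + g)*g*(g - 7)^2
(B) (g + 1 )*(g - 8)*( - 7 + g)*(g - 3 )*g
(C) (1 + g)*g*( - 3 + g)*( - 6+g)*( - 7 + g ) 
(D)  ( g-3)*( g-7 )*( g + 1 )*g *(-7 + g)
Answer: D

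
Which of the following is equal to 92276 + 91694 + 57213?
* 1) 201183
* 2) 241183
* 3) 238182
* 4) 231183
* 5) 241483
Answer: 2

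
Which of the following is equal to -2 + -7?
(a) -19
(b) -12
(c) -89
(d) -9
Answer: d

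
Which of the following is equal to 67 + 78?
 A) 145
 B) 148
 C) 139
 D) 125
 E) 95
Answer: A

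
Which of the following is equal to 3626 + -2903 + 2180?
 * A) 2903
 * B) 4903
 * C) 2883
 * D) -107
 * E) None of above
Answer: A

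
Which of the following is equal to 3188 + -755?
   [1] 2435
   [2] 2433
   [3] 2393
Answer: 2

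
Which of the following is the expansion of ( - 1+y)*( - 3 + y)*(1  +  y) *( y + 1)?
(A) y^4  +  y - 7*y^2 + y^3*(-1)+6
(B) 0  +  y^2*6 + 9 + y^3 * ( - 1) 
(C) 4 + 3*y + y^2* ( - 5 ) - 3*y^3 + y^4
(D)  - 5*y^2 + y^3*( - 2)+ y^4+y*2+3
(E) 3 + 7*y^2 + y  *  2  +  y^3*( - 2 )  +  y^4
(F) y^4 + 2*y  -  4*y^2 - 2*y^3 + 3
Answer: F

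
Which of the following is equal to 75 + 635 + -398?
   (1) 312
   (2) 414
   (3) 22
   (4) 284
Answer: 1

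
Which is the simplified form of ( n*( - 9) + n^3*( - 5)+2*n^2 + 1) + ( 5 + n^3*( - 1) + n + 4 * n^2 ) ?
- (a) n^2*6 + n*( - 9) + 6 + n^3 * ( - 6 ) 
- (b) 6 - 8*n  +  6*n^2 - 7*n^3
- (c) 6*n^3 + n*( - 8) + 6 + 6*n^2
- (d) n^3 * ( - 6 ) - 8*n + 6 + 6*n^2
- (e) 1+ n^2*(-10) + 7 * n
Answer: d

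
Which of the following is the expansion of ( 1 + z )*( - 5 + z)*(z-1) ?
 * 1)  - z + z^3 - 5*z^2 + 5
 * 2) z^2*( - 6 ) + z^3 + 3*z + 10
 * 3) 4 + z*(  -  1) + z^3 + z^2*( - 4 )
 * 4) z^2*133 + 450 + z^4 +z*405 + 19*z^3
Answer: 1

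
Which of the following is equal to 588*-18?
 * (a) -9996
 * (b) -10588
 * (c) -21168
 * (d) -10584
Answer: d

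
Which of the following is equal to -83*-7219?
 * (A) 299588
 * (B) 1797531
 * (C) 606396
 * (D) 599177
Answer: D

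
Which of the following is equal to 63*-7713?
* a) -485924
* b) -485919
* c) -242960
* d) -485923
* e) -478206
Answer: b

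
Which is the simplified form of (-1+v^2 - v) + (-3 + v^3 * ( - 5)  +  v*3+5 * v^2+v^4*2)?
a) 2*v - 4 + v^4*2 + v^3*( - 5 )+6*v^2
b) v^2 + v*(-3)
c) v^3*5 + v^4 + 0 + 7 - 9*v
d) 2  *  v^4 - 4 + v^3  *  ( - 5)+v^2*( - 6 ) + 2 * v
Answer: a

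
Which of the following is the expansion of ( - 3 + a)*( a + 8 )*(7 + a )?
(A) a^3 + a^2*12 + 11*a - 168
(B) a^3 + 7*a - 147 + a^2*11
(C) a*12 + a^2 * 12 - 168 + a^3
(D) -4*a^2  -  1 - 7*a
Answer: A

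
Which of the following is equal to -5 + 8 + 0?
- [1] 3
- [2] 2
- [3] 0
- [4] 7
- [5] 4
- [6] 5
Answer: 1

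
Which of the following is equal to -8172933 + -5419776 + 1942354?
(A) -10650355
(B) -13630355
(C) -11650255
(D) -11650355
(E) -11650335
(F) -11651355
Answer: D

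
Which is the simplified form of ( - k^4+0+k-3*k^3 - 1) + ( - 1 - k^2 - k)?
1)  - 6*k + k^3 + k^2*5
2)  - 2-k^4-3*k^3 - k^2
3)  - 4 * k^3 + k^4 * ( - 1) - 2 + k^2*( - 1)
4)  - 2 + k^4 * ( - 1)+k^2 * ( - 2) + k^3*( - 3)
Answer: 2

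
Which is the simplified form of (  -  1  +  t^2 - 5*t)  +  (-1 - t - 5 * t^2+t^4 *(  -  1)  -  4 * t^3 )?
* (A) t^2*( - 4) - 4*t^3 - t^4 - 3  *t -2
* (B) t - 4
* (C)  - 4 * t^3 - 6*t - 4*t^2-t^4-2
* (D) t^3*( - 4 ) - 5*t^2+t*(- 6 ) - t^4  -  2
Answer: C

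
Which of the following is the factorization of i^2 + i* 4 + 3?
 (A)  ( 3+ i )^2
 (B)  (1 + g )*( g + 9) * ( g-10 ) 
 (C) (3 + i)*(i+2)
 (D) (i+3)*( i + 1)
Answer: D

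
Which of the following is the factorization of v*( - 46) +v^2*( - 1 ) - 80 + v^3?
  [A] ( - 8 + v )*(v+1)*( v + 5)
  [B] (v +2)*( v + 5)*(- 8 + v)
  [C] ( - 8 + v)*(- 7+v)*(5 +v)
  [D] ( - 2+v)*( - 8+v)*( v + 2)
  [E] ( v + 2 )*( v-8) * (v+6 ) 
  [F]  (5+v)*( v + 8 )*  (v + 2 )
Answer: B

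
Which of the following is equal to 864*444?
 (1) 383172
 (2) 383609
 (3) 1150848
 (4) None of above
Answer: 4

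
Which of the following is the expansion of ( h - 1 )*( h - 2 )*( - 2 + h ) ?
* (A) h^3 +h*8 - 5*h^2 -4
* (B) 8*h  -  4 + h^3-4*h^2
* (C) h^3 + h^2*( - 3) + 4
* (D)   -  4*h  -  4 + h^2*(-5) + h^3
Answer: A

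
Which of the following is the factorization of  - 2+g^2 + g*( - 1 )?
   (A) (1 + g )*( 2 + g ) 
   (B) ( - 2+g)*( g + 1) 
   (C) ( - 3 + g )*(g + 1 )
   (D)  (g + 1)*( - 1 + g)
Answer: B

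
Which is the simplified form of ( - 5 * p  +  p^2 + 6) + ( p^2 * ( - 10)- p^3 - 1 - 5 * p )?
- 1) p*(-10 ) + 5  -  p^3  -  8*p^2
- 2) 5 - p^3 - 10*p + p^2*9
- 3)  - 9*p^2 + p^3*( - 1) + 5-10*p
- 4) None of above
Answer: 3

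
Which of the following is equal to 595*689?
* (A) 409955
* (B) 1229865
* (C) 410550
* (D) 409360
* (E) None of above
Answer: A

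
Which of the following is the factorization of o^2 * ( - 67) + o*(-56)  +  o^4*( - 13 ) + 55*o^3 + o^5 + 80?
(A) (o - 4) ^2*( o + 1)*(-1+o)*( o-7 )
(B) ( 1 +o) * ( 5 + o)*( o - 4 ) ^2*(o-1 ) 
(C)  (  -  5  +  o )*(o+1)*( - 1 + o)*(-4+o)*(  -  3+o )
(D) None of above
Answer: D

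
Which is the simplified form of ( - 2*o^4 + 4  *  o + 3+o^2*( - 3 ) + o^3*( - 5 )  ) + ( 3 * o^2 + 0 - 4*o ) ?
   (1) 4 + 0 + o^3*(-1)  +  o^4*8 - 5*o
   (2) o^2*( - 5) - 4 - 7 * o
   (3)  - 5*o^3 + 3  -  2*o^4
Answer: 3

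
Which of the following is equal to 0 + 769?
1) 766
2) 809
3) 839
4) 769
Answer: 4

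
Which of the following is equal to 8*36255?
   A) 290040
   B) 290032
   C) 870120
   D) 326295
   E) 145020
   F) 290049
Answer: A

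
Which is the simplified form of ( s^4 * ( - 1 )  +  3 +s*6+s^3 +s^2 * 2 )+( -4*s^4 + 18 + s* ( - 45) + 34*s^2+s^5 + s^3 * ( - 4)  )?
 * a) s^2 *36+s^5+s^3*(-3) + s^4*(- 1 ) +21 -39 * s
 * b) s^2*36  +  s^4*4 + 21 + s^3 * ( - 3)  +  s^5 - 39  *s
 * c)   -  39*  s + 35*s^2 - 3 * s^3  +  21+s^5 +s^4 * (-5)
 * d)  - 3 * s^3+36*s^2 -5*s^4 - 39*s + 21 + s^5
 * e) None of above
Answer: d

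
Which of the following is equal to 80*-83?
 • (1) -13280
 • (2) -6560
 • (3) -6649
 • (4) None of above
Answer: 4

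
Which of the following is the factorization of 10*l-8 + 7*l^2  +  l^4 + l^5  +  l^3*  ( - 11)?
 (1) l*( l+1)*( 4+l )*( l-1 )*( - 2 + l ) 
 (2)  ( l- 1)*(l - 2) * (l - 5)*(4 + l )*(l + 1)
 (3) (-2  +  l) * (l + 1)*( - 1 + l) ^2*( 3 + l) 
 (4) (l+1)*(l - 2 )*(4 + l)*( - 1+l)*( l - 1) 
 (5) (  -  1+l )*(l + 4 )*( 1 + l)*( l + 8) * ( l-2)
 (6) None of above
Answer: 4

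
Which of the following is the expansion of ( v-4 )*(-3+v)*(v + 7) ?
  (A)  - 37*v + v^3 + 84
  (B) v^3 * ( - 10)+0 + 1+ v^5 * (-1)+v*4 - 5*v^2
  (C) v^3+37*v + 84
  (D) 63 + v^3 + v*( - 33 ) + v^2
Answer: A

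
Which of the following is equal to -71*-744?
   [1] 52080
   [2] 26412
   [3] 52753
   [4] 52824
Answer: 4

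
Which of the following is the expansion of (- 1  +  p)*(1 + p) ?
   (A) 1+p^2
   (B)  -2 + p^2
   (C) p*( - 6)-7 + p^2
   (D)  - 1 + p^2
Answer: D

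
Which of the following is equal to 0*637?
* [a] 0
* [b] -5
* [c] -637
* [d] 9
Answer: a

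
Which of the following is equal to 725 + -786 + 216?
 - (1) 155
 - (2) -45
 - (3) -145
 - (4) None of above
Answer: 1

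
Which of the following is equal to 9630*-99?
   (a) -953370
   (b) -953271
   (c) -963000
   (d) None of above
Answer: a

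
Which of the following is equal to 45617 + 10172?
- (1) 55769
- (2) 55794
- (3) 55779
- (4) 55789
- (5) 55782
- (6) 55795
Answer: 4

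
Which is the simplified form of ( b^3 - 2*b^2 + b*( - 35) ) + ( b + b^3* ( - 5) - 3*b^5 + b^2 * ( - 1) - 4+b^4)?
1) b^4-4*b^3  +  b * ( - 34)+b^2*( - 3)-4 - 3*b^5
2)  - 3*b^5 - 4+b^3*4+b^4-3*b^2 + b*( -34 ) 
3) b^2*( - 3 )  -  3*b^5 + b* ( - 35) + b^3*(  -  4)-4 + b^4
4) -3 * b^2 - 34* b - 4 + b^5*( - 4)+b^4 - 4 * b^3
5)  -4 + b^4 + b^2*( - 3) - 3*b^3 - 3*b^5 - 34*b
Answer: 1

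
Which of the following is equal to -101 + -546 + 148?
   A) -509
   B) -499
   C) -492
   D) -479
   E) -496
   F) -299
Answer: B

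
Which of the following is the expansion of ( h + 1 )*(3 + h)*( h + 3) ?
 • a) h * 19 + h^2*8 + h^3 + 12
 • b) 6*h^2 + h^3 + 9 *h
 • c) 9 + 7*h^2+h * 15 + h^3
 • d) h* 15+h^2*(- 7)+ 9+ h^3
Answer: c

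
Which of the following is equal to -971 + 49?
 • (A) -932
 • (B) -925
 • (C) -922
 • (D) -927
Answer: C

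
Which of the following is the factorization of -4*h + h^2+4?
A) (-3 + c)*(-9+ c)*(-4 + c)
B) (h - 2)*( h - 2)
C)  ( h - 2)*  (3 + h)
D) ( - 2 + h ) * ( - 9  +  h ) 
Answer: B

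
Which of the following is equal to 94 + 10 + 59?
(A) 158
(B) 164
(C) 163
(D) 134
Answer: C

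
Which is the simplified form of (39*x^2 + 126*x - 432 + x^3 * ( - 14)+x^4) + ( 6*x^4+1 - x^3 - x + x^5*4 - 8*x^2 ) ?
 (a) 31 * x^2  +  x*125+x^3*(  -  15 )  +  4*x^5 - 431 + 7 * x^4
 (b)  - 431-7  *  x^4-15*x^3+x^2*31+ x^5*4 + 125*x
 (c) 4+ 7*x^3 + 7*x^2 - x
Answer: a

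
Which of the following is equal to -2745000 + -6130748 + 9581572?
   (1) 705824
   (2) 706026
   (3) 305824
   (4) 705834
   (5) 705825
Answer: 1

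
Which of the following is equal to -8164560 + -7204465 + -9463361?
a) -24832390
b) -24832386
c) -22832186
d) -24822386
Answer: b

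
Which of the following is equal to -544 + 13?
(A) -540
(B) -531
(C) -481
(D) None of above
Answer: B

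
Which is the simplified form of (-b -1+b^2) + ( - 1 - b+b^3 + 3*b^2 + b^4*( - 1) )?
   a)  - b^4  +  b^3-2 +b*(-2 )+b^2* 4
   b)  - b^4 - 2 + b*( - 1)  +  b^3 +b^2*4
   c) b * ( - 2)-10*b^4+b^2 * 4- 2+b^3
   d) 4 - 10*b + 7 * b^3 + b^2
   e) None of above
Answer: a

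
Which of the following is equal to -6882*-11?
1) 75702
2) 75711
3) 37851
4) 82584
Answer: 1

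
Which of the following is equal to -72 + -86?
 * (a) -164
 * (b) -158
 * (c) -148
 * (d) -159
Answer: b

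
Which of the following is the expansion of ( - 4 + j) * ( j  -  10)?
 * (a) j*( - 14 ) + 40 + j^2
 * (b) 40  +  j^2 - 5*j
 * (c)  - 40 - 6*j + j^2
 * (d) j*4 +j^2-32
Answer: a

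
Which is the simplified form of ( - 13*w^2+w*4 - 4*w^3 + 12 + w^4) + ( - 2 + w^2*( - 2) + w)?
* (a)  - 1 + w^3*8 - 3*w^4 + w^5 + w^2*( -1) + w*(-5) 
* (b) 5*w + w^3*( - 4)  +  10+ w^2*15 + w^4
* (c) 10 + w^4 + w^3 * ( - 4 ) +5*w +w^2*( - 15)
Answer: c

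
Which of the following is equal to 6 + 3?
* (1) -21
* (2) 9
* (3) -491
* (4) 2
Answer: 2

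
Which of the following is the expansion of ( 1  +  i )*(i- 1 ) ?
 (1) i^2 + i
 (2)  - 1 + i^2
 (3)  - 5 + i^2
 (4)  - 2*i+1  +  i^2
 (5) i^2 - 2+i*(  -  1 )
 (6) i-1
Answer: 2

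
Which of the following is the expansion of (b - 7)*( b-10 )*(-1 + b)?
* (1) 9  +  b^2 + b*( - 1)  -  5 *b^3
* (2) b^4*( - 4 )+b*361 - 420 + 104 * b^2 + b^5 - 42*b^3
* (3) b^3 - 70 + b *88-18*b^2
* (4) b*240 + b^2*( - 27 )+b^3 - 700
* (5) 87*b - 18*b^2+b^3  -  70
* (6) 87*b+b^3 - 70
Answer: 5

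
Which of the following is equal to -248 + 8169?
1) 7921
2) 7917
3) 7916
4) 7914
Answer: 1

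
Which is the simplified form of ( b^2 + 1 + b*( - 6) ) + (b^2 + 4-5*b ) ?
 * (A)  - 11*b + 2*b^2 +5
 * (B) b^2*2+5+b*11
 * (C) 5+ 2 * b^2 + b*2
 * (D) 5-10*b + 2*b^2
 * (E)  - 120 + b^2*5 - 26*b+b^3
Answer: A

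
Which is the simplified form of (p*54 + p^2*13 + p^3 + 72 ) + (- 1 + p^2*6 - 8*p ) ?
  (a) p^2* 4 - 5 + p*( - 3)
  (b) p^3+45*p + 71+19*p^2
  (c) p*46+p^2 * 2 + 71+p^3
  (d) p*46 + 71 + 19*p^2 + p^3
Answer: d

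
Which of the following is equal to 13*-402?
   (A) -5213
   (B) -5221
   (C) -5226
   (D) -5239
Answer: C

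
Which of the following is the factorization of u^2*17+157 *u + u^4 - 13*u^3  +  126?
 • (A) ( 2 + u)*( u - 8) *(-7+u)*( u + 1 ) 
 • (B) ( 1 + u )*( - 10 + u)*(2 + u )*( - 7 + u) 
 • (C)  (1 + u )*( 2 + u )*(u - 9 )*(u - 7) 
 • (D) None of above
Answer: C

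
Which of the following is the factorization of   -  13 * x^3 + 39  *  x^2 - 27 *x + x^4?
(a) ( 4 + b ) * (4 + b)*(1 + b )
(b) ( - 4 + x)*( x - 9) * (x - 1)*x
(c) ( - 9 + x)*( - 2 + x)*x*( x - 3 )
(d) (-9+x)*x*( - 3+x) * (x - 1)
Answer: d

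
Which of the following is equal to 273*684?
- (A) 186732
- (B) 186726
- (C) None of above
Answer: A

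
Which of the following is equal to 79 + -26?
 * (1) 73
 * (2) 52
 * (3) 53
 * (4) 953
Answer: 3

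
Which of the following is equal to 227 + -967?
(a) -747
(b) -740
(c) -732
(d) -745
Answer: b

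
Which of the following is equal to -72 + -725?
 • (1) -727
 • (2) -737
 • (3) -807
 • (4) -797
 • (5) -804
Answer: 4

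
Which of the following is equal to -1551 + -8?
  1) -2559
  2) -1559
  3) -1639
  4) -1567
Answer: 2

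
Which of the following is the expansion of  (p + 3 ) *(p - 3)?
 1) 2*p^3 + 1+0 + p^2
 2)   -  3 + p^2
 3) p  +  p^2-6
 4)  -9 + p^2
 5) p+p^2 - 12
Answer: 4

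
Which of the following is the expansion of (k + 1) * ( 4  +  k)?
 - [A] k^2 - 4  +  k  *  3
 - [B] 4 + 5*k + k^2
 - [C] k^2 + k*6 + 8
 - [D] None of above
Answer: B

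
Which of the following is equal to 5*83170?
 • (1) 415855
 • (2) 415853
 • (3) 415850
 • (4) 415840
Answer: 3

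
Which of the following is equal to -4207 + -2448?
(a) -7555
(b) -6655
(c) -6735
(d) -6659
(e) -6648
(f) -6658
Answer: b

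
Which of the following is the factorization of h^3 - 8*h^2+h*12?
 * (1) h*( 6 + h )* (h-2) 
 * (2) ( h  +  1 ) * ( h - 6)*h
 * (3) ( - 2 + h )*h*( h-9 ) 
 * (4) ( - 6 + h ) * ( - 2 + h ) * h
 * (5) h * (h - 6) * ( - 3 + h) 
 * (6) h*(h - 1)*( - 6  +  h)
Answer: 4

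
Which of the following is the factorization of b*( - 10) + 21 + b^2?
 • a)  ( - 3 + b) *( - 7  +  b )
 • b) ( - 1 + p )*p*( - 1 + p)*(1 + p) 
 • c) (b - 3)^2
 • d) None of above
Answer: a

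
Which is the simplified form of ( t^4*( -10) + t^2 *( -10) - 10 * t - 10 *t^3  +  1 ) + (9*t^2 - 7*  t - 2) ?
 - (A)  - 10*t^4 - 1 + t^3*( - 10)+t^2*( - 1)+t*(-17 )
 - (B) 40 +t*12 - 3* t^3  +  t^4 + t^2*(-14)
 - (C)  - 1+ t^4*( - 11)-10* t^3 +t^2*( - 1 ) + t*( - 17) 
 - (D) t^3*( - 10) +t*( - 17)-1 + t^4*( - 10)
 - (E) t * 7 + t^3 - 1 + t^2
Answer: A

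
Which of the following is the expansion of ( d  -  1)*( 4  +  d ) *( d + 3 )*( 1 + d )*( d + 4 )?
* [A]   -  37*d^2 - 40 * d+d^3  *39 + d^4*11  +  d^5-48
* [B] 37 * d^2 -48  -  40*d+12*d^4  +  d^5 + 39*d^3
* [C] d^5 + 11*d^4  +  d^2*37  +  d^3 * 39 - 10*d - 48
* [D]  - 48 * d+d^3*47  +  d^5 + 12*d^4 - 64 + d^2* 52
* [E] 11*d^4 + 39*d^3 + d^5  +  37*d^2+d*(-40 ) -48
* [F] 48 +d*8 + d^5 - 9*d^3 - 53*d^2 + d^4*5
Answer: E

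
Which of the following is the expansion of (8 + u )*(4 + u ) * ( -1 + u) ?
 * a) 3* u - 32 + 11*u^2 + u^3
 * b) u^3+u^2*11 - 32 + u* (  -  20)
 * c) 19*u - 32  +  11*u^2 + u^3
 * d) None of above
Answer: d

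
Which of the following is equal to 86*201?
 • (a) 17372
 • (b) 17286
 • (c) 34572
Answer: b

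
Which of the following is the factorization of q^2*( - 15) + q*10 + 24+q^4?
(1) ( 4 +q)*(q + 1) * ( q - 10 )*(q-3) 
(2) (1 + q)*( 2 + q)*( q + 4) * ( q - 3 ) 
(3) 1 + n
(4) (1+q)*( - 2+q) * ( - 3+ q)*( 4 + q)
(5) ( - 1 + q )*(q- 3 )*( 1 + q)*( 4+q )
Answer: 4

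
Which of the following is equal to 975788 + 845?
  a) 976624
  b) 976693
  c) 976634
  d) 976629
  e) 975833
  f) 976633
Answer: f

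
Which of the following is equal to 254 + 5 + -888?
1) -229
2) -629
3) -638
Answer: 2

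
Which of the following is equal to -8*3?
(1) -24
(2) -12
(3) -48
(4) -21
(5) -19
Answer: 1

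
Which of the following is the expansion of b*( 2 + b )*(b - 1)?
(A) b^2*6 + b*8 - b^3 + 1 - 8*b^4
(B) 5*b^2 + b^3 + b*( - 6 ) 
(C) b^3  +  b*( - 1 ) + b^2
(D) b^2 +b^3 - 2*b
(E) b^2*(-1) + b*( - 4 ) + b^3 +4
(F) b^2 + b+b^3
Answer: D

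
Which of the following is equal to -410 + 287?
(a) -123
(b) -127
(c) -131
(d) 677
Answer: a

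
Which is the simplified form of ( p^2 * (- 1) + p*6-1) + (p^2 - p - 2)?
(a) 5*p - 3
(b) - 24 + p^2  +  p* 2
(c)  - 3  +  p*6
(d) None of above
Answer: a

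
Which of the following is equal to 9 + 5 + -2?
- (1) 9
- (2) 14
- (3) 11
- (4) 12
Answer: 4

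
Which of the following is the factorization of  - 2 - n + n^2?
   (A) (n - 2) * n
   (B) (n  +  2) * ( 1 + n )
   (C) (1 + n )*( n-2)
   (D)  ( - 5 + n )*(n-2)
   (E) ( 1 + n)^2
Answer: C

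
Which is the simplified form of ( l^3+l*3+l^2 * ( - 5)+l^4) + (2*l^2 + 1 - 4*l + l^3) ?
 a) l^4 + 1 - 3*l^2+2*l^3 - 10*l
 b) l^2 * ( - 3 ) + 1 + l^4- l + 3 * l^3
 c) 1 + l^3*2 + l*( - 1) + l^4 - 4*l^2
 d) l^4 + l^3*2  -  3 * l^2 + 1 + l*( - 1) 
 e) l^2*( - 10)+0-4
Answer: d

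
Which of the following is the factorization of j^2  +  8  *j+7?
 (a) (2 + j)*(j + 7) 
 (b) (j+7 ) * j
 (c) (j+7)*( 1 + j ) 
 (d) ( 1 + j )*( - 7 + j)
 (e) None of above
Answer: c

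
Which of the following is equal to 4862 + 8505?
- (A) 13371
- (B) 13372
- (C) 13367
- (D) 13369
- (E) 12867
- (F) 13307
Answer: C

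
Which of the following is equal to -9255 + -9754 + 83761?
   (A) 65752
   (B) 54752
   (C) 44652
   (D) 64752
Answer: D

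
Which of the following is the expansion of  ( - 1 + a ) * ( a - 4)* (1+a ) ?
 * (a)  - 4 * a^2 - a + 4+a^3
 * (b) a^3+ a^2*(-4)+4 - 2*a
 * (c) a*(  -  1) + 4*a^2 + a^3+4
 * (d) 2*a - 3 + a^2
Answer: a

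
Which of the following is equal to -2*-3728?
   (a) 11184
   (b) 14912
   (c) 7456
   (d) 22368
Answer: c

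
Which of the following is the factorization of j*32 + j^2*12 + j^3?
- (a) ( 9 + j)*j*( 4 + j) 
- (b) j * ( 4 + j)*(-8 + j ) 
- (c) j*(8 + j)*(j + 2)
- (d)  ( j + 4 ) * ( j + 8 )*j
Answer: d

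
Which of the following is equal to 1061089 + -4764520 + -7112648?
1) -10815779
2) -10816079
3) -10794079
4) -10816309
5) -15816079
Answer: 2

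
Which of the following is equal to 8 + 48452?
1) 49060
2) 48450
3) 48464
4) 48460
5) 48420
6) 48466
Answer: 4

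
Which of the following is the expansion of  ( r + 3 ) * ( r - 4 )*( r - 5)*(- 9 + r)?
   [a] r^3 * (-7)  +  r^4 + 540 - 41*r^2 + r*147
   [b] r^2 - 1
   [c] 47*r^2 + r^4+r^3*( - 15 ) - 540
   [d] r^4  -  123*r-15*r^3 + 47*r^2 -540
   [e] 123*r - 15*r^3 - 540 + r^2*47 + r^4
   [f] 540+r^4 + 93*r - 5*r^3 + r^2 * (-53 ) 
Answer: e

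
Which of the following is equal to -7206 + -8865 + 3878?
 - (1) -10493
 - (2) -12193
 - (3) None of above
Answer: 2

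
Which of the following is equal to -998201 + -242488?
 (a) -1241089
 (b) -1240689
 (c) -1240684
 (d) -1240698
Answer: b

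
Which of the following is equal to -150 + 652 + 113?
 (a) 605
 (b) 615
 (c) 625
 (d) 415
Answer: b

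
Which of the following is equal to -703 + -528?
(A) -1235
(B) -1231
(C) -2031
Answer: B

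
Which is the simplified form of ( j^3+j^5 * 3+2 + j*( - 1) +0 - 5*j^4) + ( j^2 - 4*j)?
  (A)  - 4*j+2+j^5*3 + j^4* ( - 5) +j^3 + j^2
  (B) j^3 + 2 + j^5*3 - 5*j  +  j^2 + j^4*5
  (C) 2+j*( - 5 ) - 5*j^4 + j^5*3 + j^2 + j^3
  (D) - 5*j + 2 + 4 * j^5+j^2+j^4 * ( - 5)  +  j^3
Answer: C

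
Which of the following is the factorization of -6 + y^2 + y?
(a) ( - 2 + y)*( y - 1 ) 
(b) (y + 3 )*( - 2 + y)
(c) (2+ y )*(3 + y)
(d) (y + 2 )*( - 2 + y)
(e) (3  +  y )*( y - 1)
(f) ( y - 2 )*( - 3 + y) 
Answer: b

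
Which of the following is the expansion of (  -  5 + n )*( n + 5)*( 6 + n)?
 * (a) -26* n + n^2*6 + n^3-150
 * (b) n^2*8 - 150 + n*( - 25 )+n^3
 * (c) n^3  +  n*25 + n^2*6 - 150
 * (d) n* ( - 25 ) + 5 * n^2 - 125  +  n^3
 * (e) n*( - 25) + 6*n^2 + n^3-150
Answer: e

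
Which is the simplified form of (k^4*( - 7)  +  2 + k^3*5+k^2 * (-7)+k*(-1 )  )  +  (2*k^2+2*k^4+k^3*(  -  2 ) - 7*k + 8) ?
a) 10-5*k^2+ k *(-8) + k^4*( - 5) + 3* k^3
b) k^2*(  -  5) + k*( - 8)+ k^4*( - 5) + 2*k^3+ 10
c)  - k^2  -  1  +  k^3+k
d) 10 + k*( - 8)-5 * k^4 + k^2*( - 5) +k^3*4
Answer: a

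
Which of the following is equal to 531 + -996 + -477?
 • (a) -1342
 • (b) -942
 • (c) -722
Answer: b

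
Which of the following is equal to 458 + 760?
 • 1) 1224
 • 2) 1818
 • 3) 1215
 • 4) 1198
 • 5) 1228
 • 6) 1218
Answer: 6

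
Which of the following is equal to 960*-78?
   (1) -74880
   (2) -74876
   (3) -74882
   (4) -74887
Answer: 1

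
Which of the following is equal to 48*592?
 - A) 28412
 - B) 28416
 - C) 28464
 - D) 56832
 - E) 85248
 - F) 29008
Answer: B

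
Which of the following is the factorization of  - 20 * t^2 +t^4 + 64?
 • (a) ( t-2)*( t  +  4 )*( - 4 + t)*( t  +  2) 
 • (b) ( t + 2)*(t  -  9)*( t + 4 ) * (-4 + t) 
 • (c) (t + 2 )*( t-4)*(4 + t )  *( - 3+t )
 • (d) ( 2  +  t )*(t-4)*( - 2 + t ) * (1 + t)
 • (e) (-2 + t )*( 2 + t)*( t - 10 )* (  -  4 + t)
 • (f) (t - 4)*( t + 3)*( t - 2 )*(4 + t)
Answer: a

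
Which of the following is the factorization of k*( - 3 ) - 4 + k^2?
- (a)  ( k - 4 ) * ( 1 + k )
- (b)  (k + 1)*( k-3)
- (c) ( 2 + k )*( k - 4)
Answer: a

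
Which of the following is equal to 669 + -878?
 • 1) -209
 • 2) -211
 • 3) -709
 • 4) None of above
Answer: 1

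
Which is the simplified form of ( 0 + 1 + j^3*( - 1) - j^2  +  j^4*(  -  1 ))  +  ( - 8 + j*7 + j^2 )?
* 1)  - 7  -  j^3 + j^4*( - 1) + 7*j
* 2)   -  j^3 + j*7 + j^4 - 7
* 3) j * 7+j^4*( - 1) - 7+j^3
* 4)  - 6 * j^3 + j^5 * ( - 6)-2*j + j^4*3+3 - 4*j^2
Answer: 1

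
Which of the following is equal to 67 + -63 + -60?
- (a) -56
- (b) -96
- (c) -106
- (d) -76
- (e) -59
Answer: a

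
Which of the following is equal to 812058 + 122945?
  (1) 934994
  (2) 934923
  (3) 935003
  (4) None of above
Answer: 3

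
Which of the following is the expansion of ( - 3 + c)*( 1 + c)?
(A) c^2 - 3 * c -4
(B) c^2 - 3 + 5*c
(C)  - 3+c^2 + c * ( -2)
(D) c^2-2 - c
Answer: C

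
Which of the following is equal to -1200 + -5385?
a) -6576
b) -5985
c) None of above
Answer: c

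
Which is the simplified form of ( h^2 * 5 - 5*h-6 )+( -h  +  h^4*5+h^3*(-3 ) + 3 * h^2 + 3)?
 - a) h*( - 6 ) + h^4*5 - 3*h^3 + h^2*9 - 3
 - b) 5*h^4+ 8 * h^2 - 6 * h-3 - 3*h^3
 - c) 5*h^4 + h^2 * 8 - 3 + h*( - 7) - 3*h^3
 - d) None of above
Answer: b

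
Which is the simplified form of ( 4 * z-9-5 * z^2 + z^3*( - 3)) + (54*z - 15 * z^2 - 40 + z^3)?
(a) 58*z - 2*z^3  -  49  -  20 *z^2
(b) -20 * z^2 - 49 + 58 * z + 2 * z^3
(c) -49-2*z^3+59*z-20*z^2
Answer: a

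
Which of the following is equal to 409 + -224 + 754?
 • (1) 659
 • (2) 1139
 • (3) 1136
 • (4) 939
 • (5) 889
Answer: 4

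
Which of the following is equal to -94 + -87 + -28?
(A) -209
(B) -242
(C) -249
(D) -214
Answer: A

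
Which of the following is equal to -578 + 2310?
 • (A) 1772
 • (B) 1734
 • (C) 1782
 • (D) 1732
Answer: D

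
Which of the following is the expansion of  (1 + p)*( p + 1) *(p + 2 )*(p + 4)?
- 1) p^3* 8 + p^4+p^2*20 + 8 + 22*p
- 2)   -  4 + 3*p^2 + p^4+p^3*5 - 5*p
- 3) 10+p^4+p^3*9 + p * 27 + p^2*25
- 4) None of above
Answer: 4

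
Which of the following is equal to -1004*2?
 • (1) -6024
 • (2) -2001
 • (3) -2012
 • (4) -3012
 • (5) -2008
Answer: 5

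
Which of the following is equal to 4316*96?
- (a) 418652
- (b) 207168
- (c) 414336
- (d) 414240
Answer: c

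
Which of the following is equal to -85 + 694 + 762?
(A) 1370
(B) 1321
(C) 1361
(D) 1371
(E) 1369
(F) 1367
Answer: D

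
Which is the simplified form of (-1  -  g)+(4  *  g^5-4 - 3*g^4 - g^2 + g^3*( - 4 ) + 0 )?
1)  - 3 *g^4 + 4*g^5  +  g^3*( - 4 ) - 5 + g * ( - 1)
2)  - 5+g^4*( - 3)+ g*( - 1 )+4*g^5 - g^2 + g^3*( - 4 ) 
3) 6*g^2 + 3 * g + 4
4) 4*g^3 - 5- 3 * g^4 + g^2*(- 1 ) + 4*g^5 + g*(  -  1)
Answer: 2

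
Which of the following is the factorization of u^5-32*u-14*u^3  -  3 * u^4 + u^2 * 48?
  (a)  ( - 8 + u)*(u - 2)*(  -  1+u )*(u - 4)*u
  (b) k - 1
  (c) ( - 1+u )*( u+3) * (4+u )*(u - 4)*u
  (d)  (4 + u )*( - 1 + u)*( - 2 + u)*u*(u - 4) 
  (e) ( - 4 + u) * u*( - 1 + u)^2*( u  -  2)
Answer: d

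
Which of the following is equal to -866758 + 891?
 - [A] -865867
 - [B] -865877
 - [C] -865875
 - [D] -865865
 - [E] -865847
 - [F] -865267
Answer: A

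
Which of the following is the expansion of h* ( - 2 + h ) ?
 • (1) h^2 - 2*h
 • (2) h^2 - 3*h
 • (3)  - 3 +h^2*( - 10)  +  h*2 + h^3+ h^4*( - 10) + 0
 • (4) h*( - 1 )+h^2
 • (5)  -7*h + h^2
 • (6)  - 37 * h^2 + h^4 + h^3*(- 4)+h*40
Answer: 1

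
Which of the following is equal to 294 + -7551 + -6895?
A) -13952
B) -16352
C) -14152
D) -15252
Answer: C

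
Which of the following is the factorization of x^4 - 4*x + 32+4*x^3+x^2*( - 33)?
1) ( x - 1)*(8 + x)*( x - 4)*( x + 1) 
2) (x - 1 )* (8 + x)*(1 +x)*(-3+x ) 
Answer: 1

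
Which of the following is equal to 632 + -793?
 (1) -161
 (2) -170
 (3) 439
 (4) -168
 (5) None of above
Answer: 1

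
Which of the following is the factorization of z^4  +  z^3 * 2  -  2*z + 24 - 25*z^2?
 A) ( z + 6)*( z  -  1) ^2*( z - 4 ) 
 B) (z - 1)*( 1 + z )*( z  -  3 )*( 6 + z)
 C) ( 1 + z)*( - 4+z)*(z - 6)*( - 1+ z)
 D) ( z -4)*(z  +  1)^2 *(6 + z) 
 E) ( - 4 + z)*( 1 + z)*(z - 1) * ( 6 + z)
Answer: E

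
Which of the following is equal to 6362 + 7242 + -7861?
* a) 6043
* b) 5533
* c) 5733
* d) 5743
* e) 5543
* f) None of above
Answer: d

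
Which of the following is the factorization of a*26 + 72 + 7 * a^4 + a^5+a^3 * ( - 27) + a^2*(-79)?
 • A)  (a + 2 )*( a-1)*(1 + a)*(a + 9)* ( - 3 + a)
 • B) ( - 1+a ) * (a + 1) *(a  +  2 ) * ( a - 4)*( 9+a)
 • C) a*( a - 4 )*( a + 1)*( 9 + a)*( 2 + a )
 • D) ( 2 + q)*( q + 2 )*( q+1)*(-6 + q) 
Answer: B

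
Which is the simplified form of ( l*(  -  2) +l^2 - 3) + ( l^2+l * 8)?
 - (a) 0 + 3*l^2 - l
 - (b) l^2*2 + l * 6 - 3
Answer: b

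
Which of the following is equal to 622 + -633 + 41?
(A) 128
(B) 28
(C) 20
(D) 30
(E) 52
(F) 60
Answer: D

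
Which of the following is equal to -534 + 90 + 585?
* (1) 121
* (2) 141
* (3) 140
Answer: 2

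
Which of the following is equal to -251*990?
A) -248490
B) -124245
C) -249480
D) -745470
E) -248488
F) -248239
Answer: A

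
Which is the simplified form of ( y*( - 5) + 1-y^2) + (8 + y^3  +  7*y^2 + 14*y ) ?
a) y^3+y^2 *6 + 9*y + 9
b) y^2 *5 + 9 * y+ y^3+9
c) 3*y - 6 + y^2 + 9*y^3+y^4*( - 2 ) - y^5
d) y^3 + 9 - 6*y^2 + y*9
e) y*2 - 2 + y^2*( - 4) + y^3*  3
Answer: a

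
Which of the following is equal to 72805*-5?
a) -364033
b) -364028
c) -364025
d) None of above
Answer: c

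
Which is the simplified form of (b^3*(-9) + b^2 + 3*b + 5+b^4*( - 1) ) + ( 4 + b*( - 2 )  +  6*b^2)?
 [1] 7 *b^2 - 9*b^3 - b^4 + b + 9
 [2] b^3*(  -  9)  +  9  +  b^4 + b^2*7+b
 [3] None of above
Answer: 1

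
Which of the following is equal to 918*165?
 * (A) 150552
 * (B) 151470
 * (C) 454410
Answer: B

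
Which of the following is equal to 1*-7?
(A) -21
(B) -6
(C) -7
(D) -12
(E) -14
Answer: C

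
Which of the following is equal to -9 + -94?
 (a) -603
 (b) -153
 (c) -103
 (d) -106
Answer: c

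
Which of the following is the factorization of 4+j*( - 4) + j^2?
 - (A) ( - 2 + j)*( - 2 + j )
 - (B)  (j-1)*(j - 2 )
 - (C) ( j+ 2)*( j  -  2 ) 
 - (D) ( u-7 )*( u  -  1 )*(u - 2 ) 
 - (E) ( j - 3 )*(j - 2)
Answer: A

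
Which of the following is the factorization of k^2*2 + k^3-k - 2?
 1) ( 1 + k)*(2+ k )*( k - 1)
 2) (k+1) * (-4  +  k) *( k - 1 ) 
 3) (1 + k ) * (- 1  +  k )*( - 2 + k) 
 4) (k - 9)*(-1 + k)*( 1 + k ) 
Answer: 1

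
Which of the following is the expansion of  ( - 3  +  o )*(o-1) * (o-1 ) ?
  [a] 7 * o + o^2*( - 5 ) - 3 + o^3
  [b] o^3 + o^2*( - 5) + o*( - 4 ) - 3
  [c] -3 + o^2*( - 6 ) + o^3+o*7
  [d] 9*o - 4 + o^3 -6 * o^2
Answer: a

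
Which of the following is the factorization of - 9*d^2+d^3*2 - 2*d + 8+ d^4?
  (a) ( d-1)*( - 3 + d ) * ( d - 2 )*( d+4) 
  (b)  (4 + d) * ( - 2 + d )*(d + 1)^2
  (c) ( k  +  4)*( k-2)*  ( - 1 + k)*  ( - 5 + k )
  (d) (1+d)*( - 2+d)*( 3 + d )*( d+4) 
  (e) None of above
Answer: e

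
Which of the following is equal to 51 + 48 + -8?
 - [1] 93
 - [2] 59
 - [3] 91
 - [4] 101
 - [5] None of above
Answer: 3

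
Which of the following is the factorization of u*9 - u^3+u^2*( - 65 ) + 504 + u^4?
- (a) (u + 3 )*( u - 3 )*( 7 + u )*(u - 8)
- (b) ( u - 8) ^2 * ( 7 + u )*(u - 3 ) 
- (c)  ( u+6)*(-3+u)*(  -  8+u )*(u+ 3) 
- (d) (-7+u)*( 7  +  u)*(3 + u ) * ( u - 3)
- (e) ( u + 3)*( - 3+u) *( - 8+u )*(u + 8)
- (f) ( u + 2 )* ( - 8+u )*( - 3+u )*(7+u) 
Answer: a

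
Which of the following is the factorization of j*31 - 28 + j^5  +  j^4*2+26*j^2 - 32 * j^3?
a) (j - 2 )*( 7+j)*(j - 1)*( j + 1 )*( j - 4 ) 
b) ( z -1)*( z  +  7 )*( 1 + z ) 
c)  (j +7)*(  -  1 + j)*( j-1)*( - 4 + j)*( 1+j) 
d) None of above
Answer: c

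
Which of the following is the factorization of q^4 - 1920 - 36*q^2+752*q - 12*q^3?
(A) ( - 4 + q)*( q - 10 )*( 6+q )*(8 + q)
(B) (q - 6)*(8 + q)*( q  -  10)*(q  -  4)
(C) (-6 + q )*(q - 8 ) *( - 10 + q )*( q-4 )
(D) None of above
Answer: B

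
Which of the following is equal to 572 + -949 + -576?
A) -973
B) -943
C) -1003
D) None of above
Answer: D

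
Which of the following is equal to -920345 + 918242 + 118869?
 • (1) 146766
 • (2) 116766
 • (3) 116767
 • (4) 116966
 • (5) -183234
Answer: 2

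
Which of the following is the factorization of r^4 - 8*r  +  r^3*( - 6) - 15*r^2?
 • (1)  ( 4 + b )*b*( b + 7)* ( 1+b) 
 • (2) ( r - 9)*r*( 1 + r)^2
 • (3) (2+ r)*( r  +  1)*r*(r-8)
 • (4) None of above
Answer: 4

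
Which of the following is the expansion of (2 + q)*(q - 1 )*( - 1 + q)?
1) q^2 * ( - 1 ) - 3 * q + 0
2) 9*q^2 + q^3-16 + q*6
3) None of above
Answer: 3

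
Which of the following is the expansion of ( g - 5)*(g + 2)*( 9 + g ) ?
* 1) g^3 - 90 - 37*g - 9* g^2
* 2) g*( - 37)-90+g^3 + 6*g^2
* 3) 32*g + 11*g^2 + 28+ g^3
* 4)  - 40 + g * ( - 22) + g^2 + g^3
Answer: 2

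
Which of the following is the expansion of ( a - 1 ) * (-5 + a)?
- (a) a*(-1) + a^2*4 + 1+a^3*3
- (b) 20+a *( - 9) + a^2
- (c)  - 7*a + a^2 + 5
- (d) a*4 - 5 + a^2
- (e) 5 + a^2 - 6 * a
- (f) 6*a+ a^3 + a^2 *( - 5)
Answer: e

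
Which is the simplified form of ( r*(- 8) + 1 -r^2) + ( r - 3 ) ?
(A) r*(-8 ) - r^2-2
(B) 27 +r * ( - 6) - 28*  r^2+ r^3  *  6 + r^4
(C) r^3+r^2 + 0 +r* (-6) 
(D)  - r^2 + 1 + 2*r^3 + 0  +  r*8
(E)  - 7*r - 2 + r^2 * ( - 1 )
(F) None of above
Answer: E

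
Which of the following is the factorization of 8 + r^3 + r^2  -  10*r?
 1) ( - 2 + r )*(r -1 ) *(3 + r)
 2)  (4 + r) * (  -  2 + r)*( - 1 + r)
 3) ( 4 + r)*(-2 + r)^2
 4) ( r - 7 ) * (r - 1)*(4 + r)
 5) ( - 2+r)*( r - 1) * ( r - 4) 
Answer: 2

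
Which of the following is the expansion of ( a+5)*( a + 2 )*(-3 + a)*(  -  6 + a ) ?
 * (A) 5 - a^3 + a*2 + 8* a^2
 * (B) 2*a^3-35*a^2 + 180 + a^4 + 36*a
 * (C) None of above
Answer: C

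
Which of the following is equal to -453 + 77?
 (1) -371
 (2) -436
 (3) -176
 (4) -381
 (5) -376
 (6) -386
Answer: 5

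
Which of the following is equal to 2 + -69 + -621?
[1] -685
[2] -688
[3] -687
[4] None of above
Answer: 2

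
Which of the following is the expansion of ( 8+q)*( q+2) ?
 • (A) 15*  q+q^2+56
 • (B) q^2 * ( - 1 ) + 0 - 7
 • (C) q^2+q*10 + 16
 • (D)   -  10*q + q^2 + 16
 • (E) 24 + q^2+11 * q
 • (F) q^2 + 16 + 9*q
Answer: C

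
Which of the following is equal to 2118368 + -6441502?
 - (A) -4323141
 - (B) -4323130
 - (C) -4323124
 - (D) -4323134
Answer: D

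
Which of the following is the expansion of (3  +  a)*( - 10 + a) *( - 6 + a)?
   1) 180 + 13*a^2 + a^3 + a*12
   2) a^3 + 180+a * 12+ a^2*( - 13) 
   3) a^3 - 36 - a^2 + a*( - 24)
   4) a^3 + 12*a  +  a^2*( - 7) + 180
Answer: 2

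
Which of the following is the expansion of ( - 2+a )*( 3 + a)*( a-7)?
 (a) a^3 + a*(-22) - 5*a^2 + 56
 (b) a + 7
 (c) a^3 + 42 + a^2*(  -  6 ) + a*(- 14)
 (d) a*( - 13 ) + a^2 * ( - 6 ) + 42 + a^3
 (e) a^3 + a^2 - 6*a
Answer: d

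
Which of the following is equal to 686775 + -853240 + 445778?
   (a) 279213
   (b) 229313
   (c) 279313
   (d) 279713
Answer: c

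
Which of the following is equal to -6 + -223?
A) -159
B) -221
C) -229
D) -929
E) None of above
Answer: C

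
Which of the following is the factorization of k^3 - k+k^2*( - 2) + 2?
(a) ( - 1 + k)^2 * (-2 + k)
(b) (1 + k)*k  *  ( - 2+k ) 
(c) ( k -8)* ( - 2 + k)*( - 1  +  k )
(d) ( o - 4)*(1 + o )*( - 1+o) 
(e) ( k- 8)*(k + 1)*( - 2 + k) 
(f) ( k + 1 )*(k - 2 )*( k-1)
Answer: f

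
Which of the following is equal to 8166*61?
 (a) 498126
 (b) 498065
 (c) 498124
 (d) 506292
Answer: a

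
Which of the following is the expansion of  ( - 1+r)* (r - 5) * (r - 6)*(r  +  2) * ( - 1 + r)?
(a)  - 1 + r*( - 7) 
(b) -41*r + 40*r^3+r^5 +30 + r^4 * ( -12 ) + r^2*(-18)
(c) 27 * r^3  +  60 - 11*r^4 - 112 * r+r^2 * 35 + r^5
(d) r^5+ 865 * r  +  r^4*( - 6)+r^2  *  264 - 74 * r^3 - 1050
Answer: c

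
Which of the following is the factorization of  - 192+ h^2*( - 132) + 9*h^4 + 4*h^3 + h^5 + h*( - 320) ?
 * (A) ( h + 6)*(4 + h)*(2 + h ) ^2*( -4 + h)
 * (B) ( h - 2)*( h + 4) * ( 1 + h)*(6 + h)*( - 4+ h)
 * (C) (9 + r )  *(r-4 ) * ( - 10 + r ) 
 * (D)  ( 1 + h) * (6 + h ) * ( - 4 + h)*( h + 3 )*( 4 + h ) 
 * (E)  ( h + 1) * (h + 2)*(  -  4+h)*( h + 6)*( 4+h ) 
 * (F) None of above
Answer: E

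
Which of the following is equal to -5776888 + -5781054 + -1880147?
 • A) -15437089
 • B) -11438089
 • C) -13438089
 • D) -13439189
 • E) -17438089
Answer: C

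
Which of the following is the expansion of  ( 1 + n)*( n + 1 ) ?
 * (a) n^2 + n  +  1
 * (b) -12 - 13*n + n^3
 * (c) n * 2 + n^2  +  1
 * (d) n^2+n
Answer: c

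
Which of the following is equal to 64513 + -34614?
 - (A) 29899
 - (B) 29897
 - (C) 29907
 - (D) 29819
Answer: A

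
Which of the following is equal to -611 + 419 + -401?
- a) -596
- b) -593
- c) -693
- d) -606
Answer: b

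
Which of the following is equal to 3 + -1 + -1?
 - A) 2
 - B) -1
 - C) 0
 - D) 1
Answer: D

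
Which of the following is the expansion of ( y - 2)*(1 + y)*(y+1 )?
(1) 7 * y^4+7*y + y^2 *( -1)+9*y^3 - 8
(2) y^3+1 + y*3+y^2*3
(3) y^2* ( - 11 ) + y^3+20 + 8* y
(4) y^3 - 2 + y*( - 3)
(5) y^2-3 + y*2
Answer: 4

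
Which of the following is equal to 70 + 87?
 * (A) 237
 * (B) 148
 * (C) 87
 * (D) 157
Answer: D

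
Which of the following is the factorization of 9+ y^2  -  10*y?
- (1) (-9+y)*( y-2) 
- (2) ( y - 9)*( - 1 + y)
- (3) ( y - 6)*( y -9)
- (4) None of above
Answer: 2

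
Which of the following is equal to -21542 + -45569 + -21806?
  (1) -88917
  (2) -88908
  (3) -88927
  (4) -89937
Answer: 1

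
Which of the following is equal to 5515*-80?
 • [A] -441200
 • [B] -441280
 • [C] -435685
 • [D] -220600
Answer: A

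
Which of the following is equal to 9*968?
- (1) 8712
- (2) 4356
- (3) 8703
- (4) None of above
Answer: 1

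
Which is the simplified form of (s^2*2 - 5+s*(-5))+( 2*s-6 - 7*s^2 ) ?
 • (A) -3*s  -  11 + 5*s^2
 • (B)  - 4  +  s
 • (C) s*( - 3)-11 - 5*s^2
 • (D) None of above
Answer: C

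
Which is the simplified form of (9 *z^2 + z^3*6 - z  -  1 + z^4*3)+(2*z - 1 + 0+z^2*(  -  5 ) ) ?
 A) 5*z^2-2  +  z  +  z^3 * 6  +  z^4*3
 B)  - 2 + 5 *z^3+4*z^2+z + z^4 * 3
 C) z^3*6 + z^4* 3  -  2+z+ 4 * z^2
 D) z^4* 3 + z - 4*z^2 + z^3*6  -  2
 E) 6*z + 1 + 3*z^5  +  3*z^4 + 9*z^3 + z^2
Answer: C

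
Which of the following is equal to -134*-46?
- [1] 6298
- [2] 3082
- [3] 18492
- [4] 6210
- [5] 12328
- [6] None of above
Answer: 6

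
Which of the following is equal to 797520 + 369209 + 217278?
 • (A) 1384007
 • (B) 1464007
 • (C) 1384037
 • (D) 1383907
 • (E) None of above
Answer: A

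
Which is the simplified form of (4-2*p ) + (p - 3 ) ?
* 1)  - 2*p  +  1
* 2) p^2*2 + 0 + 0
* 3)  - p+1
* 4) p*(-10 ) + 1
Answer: 3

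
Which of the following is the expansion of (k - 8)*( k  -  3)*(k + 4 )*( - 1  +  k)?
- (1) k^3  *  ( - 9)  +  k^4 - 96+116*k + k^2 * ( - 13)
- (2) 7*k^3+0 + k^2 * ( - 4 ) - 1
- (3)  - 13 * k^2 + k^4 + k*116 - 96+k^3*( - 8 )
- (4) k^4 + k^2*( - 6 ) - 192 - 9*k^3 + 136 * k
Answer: 3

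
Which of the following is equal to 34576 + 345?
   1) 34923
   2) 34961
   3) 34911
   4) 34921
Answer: 4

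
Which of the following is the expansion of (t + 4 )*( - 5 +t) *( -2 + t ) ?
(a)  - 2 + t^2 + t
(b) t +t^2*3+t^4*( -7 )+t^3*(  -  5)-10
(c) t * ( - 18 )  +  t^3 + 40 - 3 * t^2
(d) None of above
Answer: c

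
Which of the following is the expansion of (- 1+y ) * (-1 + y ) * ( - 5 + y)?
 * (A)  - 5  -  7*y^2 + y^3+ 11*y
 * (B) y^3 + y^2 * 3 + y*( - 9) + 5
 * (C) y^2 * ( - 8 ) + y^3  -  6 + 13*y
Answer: A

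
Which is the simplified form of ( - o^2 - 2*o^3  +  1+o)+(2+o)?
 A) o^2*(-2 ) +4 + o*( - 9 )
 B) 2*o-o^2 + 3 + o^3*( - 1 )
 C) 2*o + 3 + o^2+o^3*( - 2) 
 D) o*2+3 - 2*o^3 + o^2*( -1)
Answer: D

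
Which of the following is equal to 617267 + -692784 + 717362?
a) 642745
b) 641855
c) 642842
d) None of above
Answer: d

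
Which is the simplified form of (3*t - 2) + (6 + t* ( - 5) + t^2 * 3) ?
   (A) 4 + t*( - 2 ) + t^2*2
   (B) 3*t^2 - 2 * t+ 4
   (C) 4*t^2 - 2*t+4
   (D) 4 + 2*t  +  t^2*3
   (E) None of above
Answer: B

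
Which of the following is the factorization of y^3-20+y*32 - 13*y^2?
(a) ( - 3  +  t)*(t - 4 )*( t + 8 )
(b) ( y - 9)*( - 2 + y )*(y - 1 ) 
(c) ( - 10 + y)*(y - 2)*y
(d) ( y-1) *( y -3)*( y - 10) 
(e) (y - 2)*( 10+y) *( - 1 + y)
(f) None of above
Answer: f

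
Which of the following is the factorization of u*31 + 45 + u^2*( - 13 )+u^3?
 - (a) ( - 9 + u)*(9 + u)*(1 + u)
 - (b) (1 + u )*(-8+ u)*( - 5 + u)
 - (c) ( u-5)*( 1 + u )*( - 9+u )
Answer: c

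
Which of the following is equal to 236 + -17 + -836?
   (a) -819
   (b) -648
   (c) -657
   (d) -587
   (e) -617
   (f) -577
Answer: e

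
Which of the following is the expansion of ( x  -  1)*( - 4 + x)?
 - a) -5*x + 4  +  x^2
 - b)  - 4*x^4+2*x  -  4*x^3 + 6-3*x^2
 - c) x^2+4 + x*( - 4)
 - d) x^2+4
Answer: a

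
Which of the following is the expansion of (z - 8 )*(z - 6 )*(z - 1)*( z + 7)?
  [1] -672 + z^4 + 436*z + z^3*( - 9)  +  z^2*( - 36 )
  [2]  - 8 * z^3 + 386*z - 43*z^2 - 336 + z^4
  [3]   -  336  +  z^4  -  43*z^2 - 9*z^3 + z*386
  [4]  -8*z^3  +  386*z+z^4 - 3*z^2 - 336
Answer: 2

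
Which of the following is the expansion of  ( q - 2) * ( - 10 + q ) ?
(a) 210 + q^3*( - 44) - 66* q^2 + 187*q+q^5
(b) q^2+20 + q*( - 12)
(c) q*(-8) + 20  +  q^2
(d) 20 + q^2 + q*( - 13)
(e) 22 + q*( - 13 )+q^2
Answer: b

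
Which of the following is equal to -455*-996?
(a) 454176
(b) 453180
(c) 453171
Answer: b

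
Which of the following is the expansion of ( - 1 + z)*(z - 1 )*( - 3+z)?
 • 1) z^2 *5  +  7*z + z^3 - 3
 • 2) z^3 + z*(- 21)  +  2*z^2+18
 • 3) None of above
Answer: 3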